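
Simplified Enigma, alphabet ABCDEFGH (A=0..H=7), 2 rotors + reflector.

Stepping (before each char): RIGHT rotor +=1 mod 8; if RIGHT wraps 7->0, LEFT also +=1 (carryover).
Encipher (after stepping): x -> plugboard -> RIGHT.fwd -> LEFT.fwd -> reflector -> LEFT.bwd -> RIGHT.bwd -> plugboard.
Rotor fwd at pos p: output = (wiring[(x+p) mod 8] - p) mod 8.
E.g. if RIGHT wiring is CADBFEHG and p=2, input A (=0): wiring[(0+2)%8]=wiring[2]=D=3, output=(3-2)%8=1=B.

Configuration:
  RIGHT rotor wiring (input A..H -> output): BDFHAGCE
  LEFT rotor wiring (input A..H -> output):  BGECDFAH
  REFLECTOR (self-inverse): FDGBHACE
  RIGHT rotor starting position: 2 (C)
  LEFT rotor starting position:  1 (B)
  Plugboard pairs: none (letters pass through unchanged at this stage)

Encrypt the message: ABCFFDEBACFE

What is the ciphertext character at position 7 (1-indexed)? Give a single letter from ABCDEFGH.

Char 1 ('A'): step: R->3, L=1; A->plug->A->R->E->L->E->refl->H->L'->F->R'->B->plug->B
Char 2 ('B'): step: R->4, L=1; B->plug->B->R->C->L->B->refl->D->L'->B->R'->G->plug->G
Char 3 ('C'): step: R->5, L=1; C->plug->C->R->H->L->A->refl->F->L'->A->R'->F->plug->F
Char 4 ('F'): step: R->6, L=1; F->plug->F->R->B->L->D->refl->B->L'->C->R'->G->plug->G
Char 5 ('F'): step: R->7, L=1; F->plug->F->R->B->L->D->refl->B->L'->C->R'->B->plug->B
Char 6 ('D'): step: R->0, L->2 (L advanced); D->plug->D->R->H->L->E->refl->H->L'->G->R'->F->plug->F
Char 7 ('E'): step: R->1, L=2; E->plug->E->R->F->L->F->refl->A->L'->B->R'->F->plug->F

F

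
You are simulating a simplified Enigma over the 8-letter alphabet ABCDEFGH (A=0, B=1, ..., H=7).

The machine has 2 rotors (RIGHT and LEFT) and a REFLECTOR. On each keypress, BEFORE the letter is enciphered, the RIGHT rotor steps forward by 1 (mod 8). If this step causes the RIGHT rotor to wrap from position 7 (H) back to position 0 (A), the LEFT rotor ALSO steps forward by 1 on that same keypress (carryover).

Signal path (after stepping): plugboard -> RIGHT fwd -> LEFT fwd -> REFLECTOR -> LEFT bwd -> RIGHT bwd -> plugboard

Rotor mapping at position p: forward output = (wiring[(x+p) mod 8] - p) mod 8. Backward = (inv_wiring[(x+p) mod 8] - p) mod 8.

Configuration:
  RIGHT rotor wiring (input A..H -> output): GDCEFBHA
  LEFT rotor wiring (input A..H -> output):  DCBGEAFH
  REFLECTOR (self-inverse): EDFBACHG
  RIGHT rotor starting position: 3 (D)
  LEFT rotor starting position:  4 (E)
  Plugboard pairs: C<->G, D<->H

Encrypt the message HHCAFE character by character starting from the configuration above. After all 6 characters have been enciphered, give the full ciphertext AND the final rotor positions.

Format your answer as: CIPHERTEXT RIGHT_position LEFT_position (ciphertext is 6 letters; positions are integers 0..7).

Answer: BDFDEF 1 5

Derivation:
Char 1 ('H'): step: R->4, L=4; H->plug->D->R->E->L->H->refl->G->L'->F->R'->B->plug->B
Char 2 ('H'): step: R->5, L=4; H->plug->D->R->B->L->E->refl->A->L'->A->R'->H->plug->D
Char 3 ('C'): step: R->6, L=4; C->plug->G->R->H->L->C->refl->F->L'->G->R'->F->plug->F
Char 4 ('A'): step: R->7, L=4; A->plug->A->R->B->L->E->refl->A->L'->A->R'->H->plug->D
Char 5 ('F'): step: R->0, L->5 (L advanced); F->plug->F->R->B->L->A->refl->E->L'->F->R'->E->plug->E
Char 6 ('E'): step: R->1, L=5; E->plug->E->R->A->L->D->refl->B->L'->G->R'->F->plug->F
Final: ciphertext=BDFDEF, RIGHT=1, LEFT=5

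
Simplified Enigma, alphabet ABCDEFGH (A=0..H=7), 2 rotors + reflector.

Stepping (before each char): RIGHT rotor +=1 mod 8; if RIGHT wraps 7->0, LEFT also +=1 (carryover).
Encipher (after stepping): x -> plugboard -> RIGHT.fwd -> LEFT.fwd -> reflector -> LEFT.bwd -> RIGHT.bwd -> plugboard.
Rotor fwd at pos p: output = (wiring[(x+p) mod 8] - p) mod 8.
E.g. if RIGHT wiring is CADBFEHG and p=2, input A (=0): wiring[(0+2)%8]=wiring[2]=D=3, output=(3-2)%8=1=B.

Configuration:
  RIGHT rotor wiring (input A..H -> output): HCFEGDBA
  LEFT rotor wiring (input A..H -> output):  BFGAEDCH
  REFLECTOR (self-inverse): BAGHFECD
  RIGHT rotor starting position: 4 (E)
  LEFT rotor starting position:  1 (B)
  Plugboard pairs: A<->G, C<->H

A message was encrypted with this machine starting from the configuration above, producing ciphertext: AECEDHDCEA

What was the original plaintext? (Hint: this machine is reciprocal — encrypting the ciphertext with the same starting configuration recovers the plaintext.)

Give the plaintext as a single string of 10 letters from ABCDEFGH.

Answer: ECHGFGAHFC

Derivation:
Char 1 ('A'): step: R->5, L=1; A->plug->G->R->H->L->A->refl->B->L'->F->R'->E->plug->E
Char 2 ('E'): step: R->6, L=1; E->plug->E->R->H->L->A->refl->B->L'->F->R'->H->plug->C
Char 3 ('C'): step: R->7, L=1; C->plug->H->R->C->L->H->refl->D->L'->D->R'->C->plug->H
Char 4 ('E'): step: R->0, L->2 (L advanced); E->plug->E->R->G->L->H->refl->D->L'->H->R'->A->plug->G
Char 5 ('D'): step: R->1, L=2; D->plug->D->R->F->L->F->refl->E->L'->A->R'->F->plug->F
Char 6 ('H'): step: R->2, L=2; H->plug->C->R->E->L->A->refl->B->L'->D->R'->A->plug->G
Char 7 ('D'): step: R->3, L=2; D->plug->D->R->G->L->H->refl->D->L'->H->R'->G->plug->A
Char 8 ('C'): step: R->4, L=2; C->plug->H->R->A->L->E->refl->F->L'->F->R'->C->plug->H
Char 9 ('E'): step: R->5, L=2; E->plug->E->R->F->L->F->refl->E->L'->A->R'->F->plug->F
Char 10 ('A'): step: R->6, L=2; A->plug->G->R->A->L->E->refl->F->L'->F->R'->H->plug->C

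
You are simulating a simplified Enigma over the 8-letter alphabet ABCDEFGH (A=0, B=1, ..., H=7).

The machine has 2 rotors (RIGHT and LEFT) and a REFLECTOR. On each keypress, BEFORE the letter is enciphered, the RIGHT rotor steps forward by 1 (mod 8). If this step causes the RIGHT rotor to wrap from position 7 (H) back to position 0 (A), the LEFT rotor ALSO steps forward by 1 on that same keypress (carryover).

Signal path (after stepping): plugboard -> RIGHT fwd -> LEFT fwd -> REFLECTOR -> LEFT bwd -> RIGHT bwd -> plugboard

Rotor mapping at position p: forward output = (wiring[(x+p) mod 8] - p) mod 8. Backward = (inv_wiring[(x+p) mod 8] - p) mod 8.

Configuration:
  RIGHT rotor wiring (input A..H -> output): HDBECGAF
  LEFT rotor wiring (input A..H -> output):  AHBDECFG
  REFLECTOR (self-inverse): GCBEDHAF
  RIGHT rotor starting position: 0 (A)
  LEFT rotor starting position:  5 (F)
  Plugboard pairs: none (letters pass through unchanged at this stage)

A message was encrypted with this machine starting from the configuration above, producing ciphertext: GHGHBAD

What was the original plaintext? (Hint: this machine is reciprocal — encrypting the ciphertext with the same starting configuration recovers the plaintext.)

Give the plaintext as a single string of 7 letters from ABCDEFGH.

Answer: AEBFHGC

Derivation:
Char 1 ('G'): step: R->1, L=5; G->plug->G->R->E->L->C->refl->B->L'->C->R'->A->plug->A
Char 2 ('H'): step: R->2, L=5; H->plug->H->R->B->L->A->refl->G->L'->G->R'->E->plug->E
Char 3 ('G'): step: R->3, L=5; G->plug->G->R->A->L->F->refl->H->L'->H->R'->B->plug->B
Char 4 ('H'): step: R->4, L=5; H->plug->H->R->A->L->F->refl->H->L'->H->R'->F->plug->F
Char 5 ('B'): step: R->5, L=5; B->plug->B->R->D->L->D->refl->E->L'->F->R'->H->plug->H
Char 6 ('A'): step: R->6, L=5; A->plug->A->R->C->L->B->refl->C->L'->E->R'->G->plug->G
Char 7 ('D'): step: R->7, L=5; D->plug->D->R->C->L->B->refl->C->L'->E->R'->C->plug->C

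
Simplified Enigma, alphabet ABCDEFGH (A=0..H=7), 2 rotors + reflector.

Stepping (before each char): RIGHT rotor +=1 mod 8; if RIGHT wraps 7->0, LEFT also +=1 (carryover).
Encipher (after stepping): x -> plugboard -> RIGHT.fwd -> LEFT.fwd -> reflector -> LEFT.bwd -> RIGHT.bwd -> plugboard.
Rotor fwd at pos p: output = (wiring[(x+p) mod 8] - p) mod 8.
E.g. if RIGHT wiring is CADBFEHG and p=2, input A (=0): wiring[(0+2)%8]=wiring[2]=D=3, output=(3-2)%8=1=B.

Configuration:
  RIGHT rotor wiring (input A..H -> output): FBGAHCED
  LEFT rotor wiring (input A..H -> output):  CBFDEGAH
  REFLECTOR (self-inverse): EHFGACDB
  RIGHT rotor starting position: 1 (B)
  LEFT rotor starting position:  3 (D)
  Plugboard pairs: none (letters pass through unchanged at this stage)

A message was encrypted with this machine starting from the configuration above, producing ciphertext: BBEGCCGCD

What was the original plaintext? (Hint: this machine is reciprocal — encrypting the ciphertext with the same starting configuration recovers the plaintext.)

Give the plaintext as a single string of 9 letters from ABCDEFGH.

Answer: EEFBDBHDE

Derivation:
Char 1 ('B'): step: R->2, L=3; B->plug->B->R->G->L->G->refl->D->L'->C->R'->E->plug->E
Char 2 ('B'): step: R->3, L=3; B->plug->B->R->E->L->E->refl->A->L'->A->R'->E->plug->E
Char 3 ('E'): step: R->4, L=3; E->plug->E->R->B->L->B->refl->H->L'->F->R'->F->plug->F
Char 4 ('G'): step: R->5, L=3; G->plug->G->R->D->L->F->refl->C->L'->H->R'->B->plug->B
Char 5 ('C'): step: R->6, L=3; C->plug->C->R->H->L->C->refl->F->L'->D->R'->D->plug->D
Char 6 ('C'): step: R->7, L=3; C->plug->C->R->C->L->D->refl->G->L'->G->R'->B->plug->B
Char 7 ('G'): step: R->0, L->4 (L advanced); G->plug->G->R->E->L->G->refl->D->L'->D->R'->H->plug->H
Char 8 ('C'): step: R->1, L=4; C->plug->C->R->H->L->H->refl->B->L'->G->R'->D->plug->D
Char 9 ('D'): step: R->2, L=4; D->plug->D->R->A->L->A->refl->E->L'->C->R'->E->plug->E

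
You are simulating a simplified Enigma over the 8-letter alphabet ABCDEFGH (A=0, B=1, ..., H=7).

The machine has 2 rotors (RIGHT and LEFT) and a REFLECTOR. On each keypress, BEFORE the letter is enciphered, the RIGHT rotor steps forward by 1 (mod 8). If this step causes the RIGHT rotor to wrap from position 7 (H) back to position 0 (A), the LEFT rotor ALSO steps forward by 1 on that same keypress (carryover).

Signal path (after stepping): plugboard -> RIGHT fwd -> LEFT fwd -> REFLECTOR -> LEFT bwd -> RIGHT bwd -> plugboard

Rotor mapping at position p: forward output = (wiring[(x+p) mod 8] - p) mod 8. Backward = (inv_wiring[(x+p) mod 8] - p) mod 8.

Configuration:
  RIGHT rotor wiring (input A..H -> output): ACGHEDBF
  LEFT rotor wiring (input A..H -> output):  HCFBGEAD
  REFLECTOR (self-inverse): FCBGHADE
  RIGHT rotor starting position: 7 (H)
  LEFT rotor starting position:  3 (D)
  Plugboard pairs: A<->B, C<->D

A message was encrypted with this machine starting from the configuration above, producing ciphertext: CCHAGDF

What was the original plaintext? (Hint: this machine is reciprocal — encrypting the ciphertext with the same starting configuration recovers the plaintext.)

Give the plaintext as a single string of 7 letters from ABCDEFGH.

Char 1 ('C'): step: R->0, L->4 (L advanced); C->plug->D->R->H->L->F->refl->A->L'->B->R'->G->plug->G
Char 2 ('C'): step: R->1, L=4; C->plug->D->R->D->L->H->refl->E->L'->C->R'->E->plug->E
Char 3 ('H'): step: R->2, L=4; H->plug->H->R->A->L->C->refl->B->L'->G->R'->G->plug->G
Char 4 ('A'): step: R->3, L=4; A->plug->B->R->B->L->A->refl->F->L'->H->R'->G->plug->G
Char 5 ('G'): step: R->4, L=4; G->plug->G->R->C->L->E->refl->H->L'->D->R'->H->plug->H
Char 6 ('D'): step: R->5, L=4; D->plug->C->R->A->L->C->refl->B->L'->G->R'->A->plug->B
Char 7 ('F'): step: R->6, L=4; F->plug->F->R->B->L->A->refl->F->L'->H->R'->B->plug->A

Answer: GEGGHBA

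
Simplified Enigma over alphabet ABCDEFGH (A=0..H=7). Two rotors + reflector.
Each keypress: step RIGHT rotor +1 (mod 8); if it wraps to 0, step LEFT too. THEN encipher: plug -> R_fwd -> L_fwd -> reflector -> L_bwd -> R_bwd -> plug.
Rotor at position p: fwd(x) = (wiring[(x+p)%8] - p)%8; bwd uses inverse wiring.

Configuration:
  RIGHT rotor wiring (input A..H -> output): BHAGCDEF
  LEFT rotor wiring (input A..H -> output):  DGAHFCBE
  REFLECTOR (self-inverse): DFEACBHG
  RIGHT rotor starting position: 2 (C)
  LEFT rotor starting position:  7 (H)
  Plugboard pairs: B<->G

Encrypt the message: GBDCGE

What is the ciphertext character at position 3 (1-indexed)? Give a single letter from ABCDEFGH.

Char 1 ('G'): step: R->3, L=7; G->plug->B->R->H->L->C->refl->E->L'->B->R'->D->plug->D
Char 2 ('B'): step: R->4, L=7; B->plug->G->R->E->L->A->refl->D->L'->G->R'->A->plug->A
Char 3 ('D'): step: R->5, L=7; D->plug->D->R->E->L->A->refl->D->L'->G->R'->A->plug->A

A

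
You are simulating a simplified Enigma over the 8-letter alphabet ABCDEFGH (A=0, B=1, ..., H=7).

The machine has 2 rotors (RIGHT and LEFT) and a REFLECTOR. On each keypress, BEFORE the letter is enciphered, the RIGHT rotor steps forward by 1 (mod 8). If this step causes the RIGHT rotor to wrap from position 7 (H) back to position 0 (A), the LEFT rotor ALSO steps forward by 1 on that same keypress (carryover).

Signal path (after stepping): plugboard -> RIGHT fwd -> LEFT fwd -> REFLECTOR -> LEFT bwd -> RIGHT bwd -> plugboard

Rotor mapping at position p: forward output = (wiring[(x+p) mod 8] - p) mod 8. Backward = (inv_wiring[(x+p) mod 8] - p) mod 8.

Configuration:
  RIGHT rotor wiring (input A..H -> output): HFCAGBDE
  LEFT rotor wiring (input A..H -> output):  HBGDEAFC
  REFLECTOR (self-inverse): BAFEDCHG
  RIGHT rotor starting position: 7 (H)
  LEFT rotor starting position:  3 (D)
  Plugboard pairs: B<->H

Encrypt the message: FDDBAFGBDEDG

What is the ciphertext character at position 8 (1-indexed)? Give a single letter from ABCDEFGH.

Char 1 ('F'): step: R->0, L->4 (L advanced); F->plug->F->R->B->L->E->refl->D->L'->E->R'->H->plug->B
Char 2 ('D'): step: R->1, L=4; D->plug->D->R->F->L->F->refl->C->L'->G->R'->H->plug->B
Char 3 ('D'): step: R->2, L=4; D->plug->D->R->H->L->H->refl->G->L'->D->R'->H->plug->B
Char 4 ('B'): step: R->3, L=4; B->plug->H->R->H->L->H->refl->G->L'->D->R'->B->plug->H
Char 5 ('A'): step: R->4, L=4; A->plug->A->R->C->L->B->refl->A->L'->A->R'->D->plug->D
Char 6 ('F'): step: R->5, L=4; F->plug->F->R->F->L->F->refl->C->L'->G->R'->B->plug->H
Char 7 ('G'): step: R->6, L=4; G->plug->G->R->A->L->A->refl->B->L'->C->R'->F->plug->F
Char 8 ('B'): step: R->7, L=4; B->plug->H->R->E->L->D->refl->E->L'->B->R'->E->plug->E

E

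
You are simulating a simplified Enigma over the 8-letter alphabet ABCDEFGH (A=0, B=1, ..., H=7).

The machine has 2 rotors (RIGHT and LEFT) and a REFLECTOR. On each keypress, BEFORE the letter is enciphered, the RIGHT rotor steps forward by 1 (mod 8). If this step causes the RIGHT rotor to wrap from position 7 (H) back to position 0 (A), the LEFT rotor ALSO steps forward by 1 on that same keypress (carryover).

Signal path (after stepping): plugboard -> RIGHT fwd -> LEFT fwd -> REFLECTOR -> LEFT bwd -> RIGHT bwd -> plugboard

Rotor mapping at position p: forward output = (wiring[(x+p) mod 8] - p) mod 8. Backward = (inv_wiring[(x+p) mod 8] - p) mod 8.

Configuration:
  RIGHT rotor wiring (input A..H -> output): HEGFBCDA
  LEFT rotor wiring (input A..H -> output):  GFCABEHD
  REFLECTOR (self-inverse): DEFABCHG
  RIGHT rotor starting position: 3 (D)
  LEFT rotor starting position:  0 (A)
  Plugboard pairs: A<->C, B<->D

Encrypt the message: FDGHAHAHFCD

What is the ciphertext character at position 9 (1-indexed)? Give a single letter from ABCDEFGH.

Char 1 ('F'): step: R->4, L=0; F->plug->F->R->A->L->G->refl->H->L'->G->R'->B->plug->D
Char 2 ('D'): step: R->5, L=0; D->plug->B->R->G->L->H->refl->G->L'->A->R'->G->plug->G
Char 3 ('G'): step: R->6, L=0; G->plug->G->R->D->L->A->refl->D->L'->H->R'->F->plug->F
Char 4 ('H'): step: R->7, L=0; H->plug->H->R->E->L->B->refl->E->L'->F->R'->C->plug->A
Char 5 ('A'): step: R->0, L->1 (L advanced); A->plug->C->R->G->L->C->refl->F->L'->H->R'->A->plug->C
Char 6 ('H'): step: R->1, L=1; H->plug->H->R->G->L->C->refl->F->L'->H->R'->G->plug->G
Char 7 ('A'): step: R->2, L=1; A->plug->C->R->H->L->F->refl->C->L'->G->R'->F->plug->F
Char 8 ('H'): step: R->3, L=1; H->plug->H->R->D->L->A->refl->D->L'->E->R'->F->plug->F
Char 9 ('F'): step: R->4, L=1; F->plug->F->R->A->L->E->refl->B->L'->B->R'->H->plug->H

H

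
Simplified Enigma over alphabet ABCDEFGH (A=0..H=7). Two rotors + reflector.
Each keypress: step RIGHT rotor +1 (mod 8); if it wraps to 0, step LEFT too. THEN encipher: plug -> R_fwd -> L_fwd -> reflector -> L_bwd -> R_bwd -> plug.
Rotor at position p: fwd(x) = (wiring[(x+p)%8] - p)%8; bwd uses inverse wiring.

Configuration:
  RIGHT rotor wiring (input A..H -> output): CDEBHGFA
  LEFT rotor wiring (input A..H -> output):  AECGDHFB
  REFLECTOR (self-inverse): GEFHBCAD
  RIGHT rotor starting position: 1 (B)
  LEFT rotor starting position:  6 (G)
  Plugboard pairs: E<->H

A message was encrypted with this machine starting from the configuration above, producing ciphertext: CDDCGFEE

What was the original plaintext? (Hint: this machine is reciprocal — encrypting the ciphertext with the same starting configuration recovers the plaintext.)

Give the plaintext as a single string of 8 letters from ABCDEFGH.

Char 1 ('C'): step: R->2, L=6; C->plug->C->R->F->L->A->refl->G->L'->D->R'->E->plug->H
Char 2 ('D'): step: R->3, L=6; D->plug->D->R->C->L->C->refl->F->L'->G->R'->A->plug->A
Char 3 ('D'): step: R->4, L=6; D->plug->D->R->E->L->E->refl->B->L'->H->R'->F->plug->F
Char 4 ('C'): step: R->5, L=6; C->plug->C->R->D->L->G->refl->A->L'->F->R'->D->plug->D
Char 5 ('G'): step: R->6, L=6; G->plug->G->R->B->L->D->refl->H->L'->A->R'->H->plug->E
Char 6 ('F'): step: R->7, L=6; F->plug->F->R->A->L->H->refl->D->L'->B->R'->A->plug->A
Char 7 ('E'): step: R->0, L->7 (L advanced); E->plug->H->R->A->L->C->refl->F->L'->C->R'->A->plug->A
Char 8 ('E'): step: R->1, L=7; E->plug->H->R->B->L->B->refl->E->L'->F->R'->E->plug->H

Answer: HAFDEAAH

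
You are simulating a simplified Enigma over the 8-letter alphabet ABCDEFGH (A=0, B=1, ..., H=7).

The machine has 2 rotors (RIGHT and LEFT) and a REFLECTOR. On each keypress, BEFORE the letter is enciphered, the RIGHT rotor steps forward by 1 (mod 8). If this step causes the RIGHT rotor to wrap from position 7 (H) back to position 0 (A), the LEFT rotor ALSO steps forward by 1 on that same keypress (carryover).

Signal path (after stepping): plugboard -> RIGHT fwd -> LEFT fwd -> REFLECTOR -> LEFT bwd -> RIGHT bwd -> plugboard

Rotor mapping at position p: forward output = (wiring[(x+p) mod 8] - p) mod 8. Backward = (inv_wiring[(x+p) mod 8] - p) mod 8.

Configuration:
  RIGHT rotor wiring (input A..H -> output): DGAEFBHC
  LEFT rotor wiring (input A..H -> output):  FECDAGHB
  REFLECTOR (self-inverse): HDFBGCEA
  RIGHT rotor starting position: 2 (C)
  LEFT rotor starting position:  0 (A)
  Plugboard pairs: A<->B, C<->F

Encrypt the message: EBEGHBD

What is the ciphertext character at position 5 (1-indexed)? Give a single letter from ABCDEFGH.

Char 1 ('E'): step: R->3, L=0; E->plug->E->R->H->L->B->refl->D->L'->D->R'->G->plug->G
Char 2 ('B'): step: R->4, L=0; B->plug->A->R->B->L->E->refl->G->L'->F->R'->B->plug->A
Char 3 ('E'): step: R->5, L=0; E->plug->E->R->B->L->E->refl->G->L'->F->R'->C->plug->F
Char 4 ('G'): step: R->6, L=0; G->plug->G->R->H->L->B->refl->D->L'->D->R'->H->plug->H
Char 5 ('H'): step: R->7, L=0; H->plug->H->R->A->L->F->refl->C->L'->C->R'->G->plug->G

G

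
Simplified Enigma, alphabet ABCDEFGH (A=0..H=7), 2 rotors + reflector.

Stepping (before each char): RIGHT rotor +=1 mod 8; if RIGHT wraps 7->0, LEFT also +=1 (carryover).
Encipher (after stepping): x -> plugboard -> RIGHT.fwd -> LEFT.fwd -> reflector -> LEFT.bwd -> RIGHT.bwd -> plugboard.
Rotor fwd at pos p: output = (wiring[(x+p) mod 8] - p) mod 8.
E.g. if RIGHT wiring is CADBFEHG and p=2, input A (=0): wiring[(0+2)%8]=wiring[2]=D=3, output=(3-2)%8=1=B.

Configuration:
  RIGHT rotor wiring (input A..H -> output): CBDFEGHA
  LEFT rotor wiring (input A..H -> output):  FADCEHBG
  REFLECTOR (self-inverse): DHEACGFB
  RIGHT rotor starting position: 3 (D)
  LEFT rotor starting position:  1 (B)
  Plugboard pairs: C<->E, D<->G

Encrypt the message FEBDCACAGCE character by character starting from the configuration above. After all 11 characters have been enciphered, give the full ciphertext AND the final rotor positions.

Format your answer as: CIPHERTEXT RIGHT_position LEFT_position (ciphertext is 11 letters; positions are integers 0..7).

Char 1 ('F'): step: R->4, L=1; F->plug->F->R->F->L->A->refl->D->L'->D->R'->C->plug->E
Char 2 ('E'): step: R->5, L=1; E->plug->C->R->D->L->D->refl->A->L'->F->R'->D->plug->G
Char 3 ('B'): step: R->6, L=1; B->plug->B->R->C->L->B->refl->H->L'->A->R'->H->plug->H
Char 4 ('D'): step: R->7, L=1; D->plug->G->R->H->L->E->refl->C->L'->B->R'->A->plug->A
Char 5 ('C'): step: R->0, L->2 (L advanced); C->plug->E->R->E->L->H->refl->B->L'->A->R'->H->plug->H
Char 6 ('A'): step: R->1, L=2; A->plug->A->R->A->L->B->refl->H->L'->E->R'->C->plug->E
Char 7 ('C'): step: R->2, L=2; C->plug->E->R->F->L->E->refl->C->L'->C->R'->C->plug->E
Char 8 ('A'): step: R->3, L=2; A->plug->A->R->C->L->C->refl->E->L'->F->R'->E->plug->C
Char 9 ('G'): step: R->4, L=2; G->plug->D->R->E->L->H->refl->B->L'->A->R'->A->plug->A
Char 10 ('C'): step: R->5, L=2; C->plug->E->R->E->L->H->refl->B->L'->A->R'->G->plug->D
Char 11 ('E'): step: R->6, L=2; E->plug->C->R->E->L->H->refl->B->L'->A->R'->H->plug->H
Final: ciphertext=EGHAHEECADH, RIGHT=6, LEFT=2

Answer: EGHAHEECADH 6 2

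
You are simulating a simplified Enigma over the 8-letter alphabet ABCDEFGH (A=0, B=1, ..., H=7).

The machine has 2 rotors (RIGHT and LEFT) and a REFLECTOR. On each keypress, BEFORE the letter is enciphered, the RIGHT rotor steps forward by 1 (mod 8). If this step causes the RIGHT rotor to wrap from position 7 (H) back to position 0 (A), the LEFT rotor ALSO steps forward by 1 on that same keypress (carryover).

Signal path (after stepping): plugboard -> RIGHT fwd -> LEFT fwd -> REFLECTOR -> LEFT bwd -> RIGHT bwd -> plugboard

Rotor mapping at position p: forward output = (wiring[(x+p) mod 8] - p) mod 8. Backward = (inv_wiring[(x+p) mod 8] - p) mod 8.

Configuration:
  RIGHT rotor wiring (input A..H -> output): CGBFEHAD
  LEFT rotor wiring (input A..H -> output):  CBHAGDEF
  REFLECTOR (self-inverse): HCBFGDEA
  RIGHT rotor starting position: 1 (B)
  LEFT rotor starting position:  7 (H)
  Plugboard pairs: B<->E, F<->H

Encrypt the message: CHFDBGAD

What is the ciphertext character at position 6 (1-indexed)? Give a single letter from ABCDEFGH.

Char 1 ('C'): step: R->2, L=7; C->plug->C->R->C->L->C->refl->B->L'->E->R'->H->plug->F
Char 2 ('H'): step: R->3, L=7; H->plug->F->R->H->L->F->refl->D->L'->B->R'->B->plug->E
Char 3 ('F'): step: R->4, L=7; F->plug->H->R->B->L->D->refl->F->L'->H->R'->D->plug->D
Char 4 ('D'): step: R->5, L=7; D->plug->D->R->F->L->H->refl->A->L'->D->R'->B->plug->E
Char 5 ('B'): step: R->6, L=7; B->plug->E->R->D->L->A->refl->H->L'->F->R'->B->plug->E
Char 6 ('G'): step: R->7, L=7; G->plug->G->R->A->L->G->refl->E->L'->G->R'->E->plug->B

B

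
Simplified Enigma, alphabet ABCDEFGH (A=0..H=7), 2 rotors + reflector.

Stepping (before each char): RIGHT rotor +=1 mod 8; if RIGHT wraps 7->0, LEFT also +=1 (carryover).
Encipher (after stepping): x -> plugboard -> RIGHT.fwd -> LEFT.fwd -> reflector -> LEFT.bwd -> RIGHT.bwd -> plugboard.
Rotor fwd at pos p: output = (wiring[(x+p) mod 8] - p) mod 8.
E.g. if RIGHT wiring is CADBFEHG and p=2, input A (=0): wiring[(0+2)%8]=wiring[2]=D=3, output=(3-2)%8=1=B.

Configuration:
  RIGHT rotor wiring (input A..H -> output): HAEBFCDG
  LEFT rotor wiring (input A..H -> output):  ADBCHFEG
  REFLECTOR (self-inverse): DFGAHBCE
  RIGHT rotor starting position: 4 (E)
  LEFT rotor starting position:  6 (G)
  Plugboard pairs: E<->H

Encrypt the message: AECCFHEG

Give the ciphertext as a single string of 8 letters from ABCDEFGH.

Answer: FCEHCBCD

Derivation:
Char 1 ('A'): step: R->5, L=6; A->plug->A->R->F->L->E->refl->H->L'->H->R'->F->plug->F
Char 2 ('E'): step: R->6, L=6; E->plug->H->R->E->L->D->refl->A->L'->B->R'->C->plug->C
Char 3 ('C'): step: R->7, L=6; C->plug->C->R->B->L->A->refl->D->L'->E->R'->H->plug->E
Char 4 ('C'): step: R->0, L->7 (L advanced); C->plug->C->R->E->L->D->refl->A->L'->F->R'->E->plug->H
Char 5 ('F'): step: R->1, L=7; F->plug->F->R->C->L->E->refl->H->L'->A->R'->C->plug->C
Char 6 ('H'): step: R->2, L=7; H->plug->E->R->B->L->B->refl->F->L'->H->R'->B->plug->B
Char 7 ('E'): step: R->3, L=7; E->plug->H->R->B->L->B->refl->F->L'->H->R'->C->plug->C
Char 8 ('G'): step: R->4, L=7; G->plug->G->R->A->L->H->refl->E->L'->C->R'->D->plug->D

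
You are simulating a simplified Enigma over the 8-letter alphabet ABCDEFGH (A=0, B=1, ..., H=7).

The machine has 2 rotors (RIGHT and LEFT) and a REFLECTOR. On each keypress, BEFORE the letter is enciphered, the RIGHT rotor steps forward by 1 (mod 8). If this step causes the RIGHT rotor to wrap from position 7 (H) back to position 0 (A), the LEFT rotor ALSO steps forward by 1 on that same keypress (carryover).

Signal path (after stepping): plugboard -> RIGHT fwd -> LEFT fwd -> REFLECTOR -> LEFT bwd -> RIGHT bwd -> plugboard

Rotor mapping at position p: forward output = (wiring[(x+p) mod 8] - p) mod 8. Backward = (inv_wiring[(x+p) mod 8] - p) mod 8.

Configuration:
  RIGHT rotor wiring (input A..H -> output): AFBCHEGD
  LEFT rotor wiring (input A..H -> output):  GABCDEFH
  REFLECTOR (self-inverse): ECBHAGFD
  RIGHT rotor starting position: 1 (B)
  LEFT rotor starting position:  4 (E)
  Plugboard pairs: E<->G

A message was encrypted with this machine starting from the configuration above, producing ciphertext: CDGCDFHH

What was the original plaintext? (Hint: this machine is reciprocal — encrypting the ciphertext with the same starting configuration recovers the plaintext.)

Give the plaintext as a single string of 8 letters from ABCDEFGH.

Char 1 ('C'): step: R->2, L=4; C->plug->C->R->F->L->E->refl->A->L'->B->R'->F->plug->F
Char 2 ('D'): step: R->3, L=4; D->plug->D->R->D->L->D->refl->H->L'->A->R'->E->plug->G
Char 3 ('G'): step: R->4, L=4; G->plug->E->R->E->L->C->refl->B->L'->C->R'->C->plug->C
Char 4 ('C'): step: R->5, L=4; C->plug->C->R->G->L->F->refl->G->L'->H->R'->A->plug->A
Char 5 ('D'): step: R->6, L=4; D->plug->D->R->H->L->G->refl->F->L'->G->R'->H->plug->H
Char 6 ('F'): step: R->7, L=4; F->plug->F->R->A->L->H->refl->D->L'->D->R'->E->plug->G
Char 7 ('H'): step: R->0, L->5 (L advanced); H->plug->H->R->D->L->B->refl->C->L'->C->R'->D->plug->D
Char 8 ('H'): step: R->1, L=5; H->plug->H->R->H->L->G->refl->F->L'->G->R'->D->plug->D

Answer: FGCAHGDD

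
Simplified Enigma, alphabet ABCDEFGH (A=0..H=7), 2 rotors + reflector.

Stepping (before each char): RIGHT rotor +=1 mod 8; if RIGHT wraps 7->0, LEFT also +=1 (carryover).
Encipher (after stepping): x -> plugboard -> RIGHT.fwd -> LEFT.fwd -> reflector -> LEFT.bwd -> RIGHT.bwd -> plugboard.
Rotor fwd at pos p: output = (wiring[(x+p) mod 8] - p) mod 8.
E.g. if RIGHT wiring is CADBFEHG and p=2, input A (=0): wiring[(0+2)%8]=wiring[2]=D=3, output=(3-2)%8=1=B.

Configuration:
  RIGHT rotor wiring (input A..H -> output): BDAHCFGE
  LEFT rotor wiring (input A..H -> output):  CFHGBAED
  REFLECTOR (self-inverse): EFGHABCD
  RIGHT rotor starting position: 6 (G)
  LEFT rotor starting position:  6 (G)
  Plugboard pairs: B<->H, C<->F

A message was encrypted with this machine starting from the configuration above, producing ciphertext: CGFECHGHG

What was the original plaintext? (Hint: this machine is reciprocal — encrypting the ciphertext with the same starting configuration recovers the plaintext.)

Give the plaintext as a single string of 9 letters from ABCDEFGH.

Char 1 ('C'): step: R->7, L=6; C->plug->F->R->D->L->H->refl->D->L'->G->R'->G->plug->G
Char 2 ('G'): step: R->0, L->7 (L advanced); G->plug->G->R->G->L->B->refl->F->L'->H->R'->D->plug->D
Char 3 ('F'): step: R->1, L=7; F->plug->C->R->G->L->B->refl->F->L'->H->R'->B->plug->H
Char 4 ('E'): step: R->2, L=7; E->plug->E->R->E->L->H->refl->D->L'->B->R'->H->plug->B
Char 5 ('C'): step: R->3, L=7; C->plug->F->R->G->L->B->refl->F->L'->H->R'->B->plug->H
Char 6 ('H'): step: R->4, L=7; H->plug->B->R->B->L->D->refl->H->L'->E->R'->G->plug->G
Char 7 ('G'): step: R->5, L=7; G->plug->G->R->C->L->G->refl->C->L'->F->R'->H->plug->B
Char 8 ('H'): step: R->6, L=7; H->plug->B->R->G->L->B->refl->F->L'->H->R'->H->plug->B
Char 9 ('G'): step: R->7, L=7; G->plug->G->R->G->L->B->refl->F->L'->H->R'->H->plug->B

Answer: GDHBHGBBB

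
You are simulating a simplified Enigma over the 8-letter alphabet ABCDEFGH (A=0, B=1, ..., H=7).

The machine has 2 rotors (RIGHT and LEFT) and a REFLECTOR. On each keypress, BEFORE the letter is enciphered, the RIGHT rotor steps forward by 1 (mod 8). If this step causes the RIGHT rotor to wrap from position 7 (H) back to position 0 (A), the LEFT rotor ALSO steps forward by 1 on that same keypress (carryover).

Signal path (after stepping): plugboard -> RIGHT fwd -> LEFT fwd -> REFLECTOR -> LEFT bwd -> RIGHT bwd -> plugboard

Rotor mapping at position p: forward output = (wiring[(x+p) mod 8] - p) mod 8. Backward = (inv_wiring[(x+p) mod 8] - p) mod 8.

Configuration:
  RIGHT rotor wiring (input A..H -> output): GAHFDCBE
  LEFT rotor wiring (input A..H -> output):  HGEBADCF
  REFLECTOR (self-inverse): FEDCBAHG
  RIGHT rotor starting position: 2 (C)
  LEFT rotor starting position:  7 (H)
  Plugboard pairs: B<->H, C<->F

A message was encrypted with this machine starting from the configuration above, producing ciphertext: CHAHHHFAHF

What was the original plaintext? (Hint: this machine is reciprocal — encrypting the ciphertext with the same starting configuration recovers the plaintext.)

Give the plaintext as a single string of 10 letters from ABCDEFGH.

Char 1 ('C'): step: R->3, L=7; C->plug->F->R->D->L->F->refl->A->L'->B->R'->E->plug->E
Char 2 ('H'): step: R->4, L=7; H->plug->B->R->G->L->E->refl->B->L'->F->R'->C->plug->F
Char 3 ('A'): step: R->5, L=7; A->plug->A->R->F->L->B->refl->E->L'->G->R'->H->plug->B
Char 4 ('H'): step: R->6, L=7; H->plug->B->R->G->L->E->refl->B->L'->F->R'->G->plug->G
Char 5 ('H'): step: R->7, L=7; H->plug->B->R->H->L->D->refl->C->L'->E->R'->F->plug->C
Char 6 ('H'): step: R->0, L->0 (L advanced); H->plug->B->R->A->L->H->refl->G->L'->B->R'->G->plug->G
Char 7 ('F'): step: R->1, L=0; F->plug->C->R->E->L->A->refl->F->L'->H->R'->A->plug->A
Char 8 ('A'): step: R->2, L=0; A->plug->A->R->F->L->D->refl->C->L'->G->R'->H->plug->B
Char 9 ('H'): step: R->3, L=0; H->plug->B->R->A->L->H->refl->G->L'->B->R'->E->plug->E
Char 10 ('F'): step: R->4, L=0; F->plug->C->R->F->L->D->refl->C->L'->G->R'->B->plug->H

Answer: EFBGCGABEH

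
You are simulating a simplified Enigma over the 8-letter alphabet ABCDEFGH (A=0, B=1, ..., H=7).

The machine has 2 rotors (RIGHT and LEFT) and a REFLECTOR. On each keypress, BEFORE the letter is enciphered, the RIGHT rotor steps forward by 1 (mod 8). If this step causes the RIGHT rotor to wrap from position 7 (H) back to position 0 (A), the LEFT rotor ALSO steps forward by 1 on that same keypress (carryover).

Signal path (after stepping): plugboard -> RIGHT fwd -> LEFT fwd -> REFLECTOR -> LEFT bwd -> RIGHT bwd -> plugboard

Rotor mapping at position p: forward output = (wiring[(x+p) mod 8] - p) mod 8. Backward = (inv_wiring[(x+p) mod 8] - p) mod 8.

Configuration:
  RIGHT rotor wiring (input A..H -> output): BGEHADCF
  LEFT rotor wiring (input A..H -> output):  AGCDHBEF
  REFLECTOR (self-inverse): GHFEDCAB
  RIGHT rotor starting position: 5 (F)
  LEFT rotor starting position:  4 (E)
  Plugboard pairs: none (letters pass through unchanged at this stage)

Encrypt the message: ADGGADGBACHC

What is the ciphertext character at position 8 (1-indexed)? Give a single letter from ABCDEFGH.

Char 1 ('A'): step: R->6, L=4; A->plug->A->R->E->L->E->refl->D->L'->A->R'->D->plug->D
Char 2 ('D'): step: R->7, L=4; D->plug->D->R->F->L->C->refl->F->L'->B->R'->F->plug->F
Char 3 ('G'): step: R->0, L->5 (L advanced); G->plug->G->R->C->L->A->refl->G->L'->G->R'->B->plug->B
Char 4 ('G'): step: R->1, L=5; G->plug->G->R->E->L->B->refl->H->L'->B->R'->F->plug->F
Char 5 ('A'): step: R->2, L=5; A->plug->A->R->C->L->A->refl->G->L'->G->R'->C->plug->C
Char 6 ('D'): step: R->3, L=5; D->plug->D->R->H->L->C->refl->F->L'->F->R'->B->plug->B
Char 7 ('G'): step: R->4, L=5; G->plug->G->R->A->L->E->refl->D->L'->D->R'->H->plug->H
Char 8 ('B'): step: R->5, L=5; B->plug->B->R->F->L->F->refl->C->L'->H->R'->F->plug->F

F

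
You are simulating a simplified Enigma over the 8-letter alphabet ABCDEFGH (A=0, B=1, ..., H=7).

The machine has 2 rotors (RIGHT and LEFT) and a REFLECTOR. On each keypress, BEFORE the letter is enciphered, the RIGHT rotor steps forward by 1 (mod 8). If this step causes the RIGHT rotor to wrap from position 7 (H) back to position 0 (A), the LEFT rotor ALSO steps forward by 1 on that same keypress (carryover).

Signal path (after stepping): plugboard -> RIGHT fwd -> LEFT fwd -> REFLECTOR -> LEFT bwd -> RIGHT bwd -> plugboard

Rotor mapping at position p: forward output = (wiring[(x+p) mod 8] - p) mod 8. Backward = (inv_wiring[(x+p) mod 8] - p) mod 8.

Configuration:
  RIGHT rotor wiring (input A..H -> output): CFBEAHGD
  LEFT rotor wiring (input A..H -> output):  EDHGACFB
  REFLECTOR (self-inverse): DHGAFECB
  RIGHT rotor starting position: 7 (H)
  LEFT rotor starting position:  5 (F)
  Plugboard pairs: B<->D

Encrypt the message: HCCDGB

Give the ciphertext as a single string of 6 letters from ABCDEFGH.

Answer: FBDAFD

Derivation:
Char 1 ('H'): step: R->0, L->6 (L advanced); H->plug->H->R->D->L->F->refl->E->L'->H->R'->F->plug->F
Char 2 ('C'): step: R->1, L=6; C->plug->C->R->D->L->F->refl->E->L'->H->R'->D->plug->B
Char 3 ('C'): step: R->2, L=6; C->plug->C->R->G->L->C->refl->G->L'->C->R'->B->plug->D
Char 4 ('D'): step: R->3, L=6; D->plug->B->R->F->L->A->refl->D->L'->B->R'->A->plug->A
Char 5 ('G'): step: R->4, L=6; G->plug->G->R->F->L->A->refl->D->L'->B->R'->F->plug->F
Char 6 ('B'): step: R->5, L=6; B->plug->D->R->F->L->A->refl->D->L'->B->R'->B->plug->D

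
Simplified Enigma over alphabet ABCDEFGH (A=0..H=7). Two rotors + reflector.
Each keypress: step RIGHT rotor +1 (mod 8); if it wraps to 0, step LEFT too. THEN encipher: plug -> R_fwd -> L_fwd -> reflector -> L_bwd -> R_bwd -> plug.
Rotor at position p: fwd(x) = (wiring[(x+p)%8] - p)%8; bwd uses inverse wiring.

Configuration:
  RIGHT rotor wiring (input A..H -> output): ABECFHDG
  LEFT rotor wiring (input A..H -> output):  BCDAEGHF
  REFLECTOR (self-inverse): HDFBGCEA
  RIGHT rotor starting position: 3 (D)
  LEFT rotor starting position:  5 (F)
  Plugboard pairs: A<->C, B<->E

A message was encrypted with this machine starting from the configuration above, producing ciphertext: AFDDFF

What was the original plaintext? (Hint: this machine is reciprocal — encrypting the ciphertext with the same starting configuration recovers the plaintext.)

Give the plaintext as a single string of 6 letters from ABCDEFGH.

Answer: DCCBEC

Derivation:
Char 1 ('A'): step: R->4, L=5; A->plug->C->R->H->L->H->refl->A->L'->C->R'->D->plug->D
Char 2 ('F'): step: R->5, L=5; F->plug->F->R->H->L->H->refl->A->L'->C->R'->A->plug->C
Char 3 ('D'): step: R->6, L=5; D->plug->D->R->D->L->E->refl->G->L'->F->R'->A->plug->C
Char 4 ('D'): step: R->7, L=5; D->plug->D->R->F->L->G->refl->E->L'->D->R'->E->plug->B
Char 5 ('F'): step: R->0, L->6 (L advanced); F->plug->F->R->H->L->A->refl->H->L'->B->R'->B->plug->E
Char 6 ('F'): step: R->1, L=6; F->plug->F->R->C->L->D->refl->B->L'->A->R'->A->plug->C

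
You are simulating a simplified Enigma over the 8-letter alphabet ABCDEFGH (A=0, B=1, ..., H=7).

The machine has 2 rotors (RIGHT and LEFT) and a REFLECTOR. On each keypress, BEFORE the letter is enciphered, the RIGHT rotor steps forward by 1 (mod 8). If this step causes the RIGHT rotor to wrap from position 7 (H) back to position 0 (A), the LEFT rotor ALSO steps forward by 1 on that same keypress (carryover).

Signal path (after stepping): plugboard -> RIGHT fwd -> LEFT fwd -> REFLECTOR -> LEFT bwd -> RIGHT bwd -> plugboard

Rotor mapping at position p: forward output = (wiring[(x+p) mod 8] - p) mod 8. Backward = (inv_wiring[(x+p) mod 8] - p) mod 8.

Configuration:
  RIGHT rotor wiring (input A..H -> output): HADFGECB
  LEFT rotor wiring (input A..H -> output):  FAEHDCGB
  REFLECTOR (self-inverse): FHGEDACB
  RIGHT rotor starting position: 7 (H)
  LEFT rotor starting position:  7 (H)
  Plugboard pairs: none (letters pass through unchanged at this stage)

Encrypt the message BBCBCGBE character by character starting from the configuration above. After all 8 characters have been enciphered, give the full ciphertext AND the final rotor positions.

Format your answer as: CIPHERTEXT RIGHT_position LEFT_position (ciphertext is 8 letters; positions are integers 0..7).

Answer: HCDDDHFG 7 0

Derivation:
Char 1 ('B'): step: R->0, L->0 (L advanced); B->plug->B->R->A->L->F->refl->A->L'->B->R'->H->plug->H
Char 2 ('B'): step: R->1, L=0; B->plug->B->R->C->L->E->refl->D->L'->E->R'->C->plug->C
Char 3 ('C'): step: R->2, L=0; C->plug->C->R->E->L->D->refl->E->L'->C->R'->D->plug->D
Char 4 ('B'): step: R->3, L=0; B->plug->B->R->D->L->H->refl->B->L'->H->R'->D->plug->D
Char 5 ('C'): step: R->4, L=0; C->plug->C->R->G->L->G->refl->C->L'->F->R'->D->plug->D
Char 6 ('G'): step: R->5, L=0; G->plug->G->R->A->L->F->refl->A->L'->B->R'->H->plug->H
Char 7 ('B'): step: R->6, L=0; B->plug->B->R->D->L->H->refl->B->L'->H->R'->F->plug->F
Char 8 ('E'): step: R->7, L=0; E->plug->E->R->G->L->G->refl->C->L'->F->R'->G->plug->G
Final: ciphertext=HCDDDHFG, RIGHT=7, LEFT=0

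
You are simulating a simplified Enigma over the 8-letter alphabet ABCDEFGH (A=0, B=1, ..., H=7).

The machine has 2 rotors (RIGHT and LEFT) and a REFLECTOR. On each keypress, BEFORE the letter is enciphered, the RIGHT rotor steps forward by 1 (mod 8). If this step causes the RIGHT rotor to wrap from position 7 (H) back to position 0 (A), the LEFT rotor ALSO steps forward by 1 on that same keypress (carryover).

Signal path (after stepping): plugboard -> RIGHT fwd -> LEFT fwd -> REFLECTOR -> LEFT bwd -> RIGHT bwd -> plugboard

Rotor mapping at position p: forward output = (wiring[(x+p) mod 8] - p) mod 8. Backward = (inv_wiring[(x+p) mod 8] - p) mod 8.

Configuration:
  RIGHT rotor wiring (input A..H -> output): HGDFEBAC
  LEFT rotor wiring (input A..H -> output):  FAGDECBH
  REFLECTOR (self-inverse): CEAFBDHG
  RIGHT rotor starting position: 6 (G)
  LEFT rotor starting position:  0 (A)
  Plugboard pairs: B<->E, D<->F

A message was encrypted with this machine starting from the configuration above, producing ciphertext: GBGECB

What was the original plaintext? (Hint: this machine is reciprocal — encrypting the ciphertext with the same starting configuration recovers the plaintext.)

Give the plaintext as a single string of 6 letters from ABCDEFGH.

Char 1 ('G'): step: R->7, L=0; G->plug->G->R->C->L->G->refl->H->L'->H->R'->C->plug->C
Char 2 ('B'): step: R->0, L->1 (L advanced); B->plug->E->R->E->L->B->refl->E->L'->H->R'->A->plug->A
Char 3 ('G'): step: R->1, L=1; G->plug->G->R->B->L->F->refl->D->L'->D->R'->D->plug->F
Char 4 ('E'): step: R->2, L=1; E->plug->B->R->D->L->D->refl->F->L'->B->R'->A->plug->A
Char 5 ('C'): step: R->3, L=1; C->plug->C->R->G->L->G->refl->H->L'->A->R'->H->plug->H
Char 6 ('B'): step: R->4, L=1; B->plug->E->R->D->L->D->refl->F->L'->B->R'->H->plug->H

Answer: CAFAHH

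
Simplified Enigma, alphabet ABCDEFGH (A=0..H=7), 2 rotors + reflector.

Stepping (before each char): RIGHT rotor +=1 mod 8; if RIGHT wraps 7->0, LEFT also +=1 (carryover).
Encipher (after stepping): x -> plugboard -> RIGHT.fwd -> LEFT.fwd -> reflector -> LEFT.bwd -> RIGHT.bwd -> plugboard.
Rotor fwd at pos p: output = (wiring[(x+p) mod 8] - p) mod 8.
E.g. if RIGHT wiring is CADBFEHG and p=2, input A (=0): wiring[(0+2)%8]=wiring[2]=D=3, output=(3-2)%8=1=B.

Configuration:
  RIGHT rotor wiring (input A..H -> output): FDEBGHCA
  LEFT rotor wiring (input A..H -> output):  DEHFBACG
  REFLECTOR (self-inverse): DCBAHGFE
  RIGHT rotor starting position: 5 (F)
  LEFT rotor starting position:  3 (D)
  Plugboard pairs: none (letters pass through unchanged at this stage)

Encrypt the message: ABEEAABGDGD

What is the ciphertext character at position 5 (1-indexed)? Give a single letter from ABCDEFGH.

Char 1 ('A'): step: R->6, L=3; A->plug->A->R->E->L->D->refl->A->L'->F->R'->D->plug->D
Char 2 ('B'): step: R->7, L=3; B->plug->B->R->G->L->B->refl->C->L'->A->R'->G->plug->G
Char 3 ('E'): step: R->0, L->4 (L advanced); E->plug->E->R->G->L->D->refl->A->L'->F->R'->A->plug->A
Char 4 ('E'): step: R->1, L=4; E->plug->E->R->G->L->D->refl->A->L'->F->R'->D->plug->D
Char 5 ('A'): step: R->2, L=4; A->plug->A->R->C->L->G->refl->F->L'->A->R'->E->plug->E

E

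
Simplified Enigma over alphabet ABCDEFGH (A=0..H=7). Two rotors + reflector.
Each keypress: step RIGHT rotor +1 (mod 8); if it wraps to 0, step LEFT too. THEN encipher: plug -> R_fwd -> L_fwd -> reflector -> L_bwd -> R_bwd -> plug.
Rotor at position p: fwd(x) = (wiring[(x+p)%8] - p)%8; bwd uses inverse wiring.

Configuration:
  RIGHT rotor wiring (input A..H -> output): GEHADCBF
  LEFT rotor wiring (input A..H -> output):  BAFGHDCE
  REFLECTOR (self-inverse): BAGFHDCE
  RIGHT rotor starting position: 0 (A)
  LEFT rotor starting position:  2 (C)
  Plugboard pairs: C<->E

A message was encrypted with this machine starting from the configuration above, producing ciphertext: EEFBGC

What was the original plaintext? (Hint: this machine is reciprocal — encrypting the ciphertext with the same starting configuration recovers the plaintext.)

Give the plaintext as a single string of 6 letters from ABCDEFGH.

Answer: HBHDBD

Derivation:
Char 1 ('E'): step: R->1, L=2; E->plug->C->R->H->L->G->refl->C->L'->F->R'->H->plug->H
Char 2 ('E'): step: R->2, L=2; E->plug->C->R->B->L->E->refl->H->L'->G->R'->B->plug->B
Char 3 ('F'): step: R->3, L=2; F->plug->F->R->D->L->B->refl->A->L'->E->R'->H->plug->H
Char 4 ('B'): step: R->4, L=2; B->plug->B->R->G->L->H->refl->E->L'->B->R'->D->plug->D
Char 5 ('G'): step: R->5, L=2; G->plug->G->R->D->L->B->refl->A->L'->E->R'->B->plug->B
Char 6 ('C'): step: R->6, L=2; C->plug->E->R->B->L->E->refl->H->L'->G->R'->D->plug->D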